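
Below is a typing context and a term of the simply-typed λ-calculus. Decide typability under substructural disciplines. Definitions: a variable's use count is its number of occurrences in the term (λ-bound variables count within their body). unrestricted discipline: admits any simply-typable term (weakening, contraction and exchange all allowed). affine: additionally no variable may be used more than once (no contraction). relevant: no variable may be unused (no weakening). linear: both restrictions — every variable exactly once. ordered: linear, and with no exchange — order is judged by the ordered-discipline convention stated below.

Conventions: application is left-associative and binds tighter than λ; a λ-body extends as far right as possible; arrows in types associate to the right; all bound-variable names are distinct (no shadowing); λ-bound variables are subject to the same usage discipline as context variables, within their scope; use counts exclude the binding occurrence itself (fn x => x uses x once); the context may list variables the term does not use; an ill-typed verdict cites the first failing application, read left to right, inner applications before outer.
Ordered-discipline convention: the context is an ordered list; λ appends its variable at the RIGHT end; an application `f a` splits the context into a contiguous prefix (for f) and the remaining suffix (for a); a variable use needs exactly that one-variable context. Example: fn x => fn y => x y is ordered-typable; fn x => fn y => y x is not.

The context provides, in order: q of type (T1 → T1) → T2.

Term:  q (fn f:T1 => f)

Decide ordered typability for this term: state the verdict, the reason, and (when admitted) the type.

yes — single-use (q, f), ordered derivation ok; term : T2
use counts: q=1; f [bound]=1
left-to-right use order: q, f
typing: well-typed at T2
per-discipline verdicts: ordered ✓ · linear ✓ · affine ✓ · relevant ✓ · unrestricted ✓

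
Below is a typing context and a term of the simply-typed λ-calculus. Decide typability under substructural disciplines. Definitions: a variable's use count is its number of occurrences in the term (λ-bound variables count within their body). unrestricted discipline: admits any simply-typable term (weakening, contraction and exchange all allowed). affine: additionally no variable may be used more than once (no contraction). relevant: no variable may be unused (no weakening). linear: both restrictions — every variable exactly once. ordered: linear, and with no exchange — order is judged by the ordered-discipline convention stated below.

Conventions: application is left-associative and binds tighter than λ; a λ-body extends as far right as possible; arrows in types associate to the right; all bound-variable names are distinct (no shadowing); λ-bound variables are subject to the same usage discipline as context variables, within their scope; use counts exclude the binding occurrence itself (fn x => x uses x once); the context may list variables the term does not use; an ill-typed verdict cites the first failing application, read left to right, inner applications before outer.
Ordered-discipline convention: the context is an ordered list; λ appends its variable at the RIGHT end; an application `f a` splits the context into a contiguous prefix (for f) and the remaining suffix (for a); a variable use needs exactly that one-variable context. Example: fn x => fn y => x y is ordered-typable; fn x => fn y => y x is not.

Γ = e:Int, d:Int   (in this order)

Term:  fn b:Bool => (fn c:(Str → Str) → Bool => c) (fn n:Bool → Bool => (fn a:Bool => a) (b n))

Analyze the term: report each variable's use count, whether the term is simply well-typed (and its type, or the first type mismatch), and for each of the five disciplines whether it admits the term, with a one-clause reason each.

variable uses: e=0, d=0, b [bound]=1, c [bound]=1, n [bound]=1, a [bound]=1
use order (left to right): c, a, b, n
typing: ill-typed: non-arrow in function slot: Bool
ordered: ✗ — a type mismatch blocks all five
linear: ✗ — the type mismatch rejects it
affine: ✗ — not simply typable
relevant: ✗ — fails simple typing
unrestricted: ✗ — a type mismatch blocks all five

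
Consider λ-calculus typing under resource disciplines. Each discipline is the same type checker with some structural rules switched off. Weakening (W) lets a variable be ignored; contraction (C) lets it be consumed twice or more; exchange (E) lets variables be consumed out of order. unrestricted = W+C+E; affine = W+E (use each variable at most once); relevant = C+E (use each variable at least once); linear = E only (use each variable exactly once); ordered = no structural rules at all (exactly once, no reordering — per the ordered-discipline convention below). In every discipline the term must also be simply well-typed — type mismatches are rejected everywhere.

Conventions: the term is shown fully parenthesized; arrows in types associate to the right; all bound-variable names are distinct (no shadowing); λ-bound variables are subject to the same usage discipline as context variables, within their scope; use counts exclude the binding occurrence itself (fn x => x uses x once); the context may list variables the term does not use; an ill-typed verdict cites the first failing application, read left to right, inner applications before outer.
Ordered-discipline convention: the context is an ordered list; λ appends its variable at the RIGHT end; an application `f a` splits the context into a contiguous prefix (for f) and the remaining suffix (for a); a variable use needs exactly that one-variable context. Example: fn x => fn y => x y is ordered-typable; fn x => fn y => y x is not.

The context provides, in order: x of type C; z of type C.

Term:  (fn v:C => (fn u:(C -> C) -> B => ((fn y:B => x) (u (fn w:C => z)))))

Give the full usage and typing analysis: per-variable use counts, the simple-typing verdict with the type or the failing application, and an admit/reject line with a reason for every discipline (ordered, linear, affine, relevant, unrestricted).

variable uses: x ×1, z ×1, v [bound] ×0, u [bound] ×1, y [bound] ×0, w [bound] ×0
uses in reading order: x, u, z
typing: well-typed — term : C -> ((C -> C) -> B) -> C
ordered: ✗, v, y, w left unused
linear: ✗, v, y, w left unused
affine: ✓, x, z, v, u, y, w: no repeats, contraction unneeded
relevant: ✗, v, y, w left unused
unrestricted: ✓, type-checks (C -> ((C -> C) -> B) -> C) and nothing is barred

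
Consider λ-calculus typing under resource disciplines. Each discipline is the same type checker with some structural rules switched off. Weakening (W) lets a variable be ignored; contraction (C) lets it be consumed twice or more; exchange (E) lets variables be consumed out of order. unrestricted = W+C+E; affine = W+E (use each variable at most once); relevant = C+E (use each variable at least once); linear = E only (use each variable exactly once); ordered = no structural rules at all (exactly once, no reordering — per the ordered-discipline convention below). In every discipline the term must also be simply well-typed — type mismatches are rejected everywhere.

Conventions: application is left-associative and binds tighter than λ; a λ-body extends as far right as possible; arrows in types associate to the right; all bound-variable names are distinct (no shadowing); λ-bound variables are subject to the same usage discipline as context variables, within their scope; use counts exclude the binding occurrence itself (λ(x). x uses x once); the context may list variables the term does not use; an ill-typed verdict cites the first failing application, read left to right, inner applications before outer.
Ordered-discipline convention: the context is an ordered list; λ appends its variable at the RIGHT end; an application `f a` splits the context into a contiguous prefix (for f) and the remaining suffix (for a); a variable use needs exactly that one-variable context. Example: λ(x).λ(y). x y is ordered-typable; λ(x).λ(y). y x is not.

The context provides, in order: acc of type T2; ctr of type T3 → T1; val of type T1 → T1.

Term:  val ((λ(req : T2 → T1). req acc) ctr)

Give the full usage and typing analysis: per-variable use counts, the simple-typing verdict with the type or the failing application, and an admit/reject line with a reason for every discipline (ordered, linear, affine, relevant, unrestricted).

variable uses: acc: 1×, ctr: 1×, val: 1×, req (bound): 1×
uses in reading order: val, req, acc, ctr
typing: ill-typed: argument of type T3 → T1 where T2 → T1 is required
ordered: ✗, the type mismatch rejects it
linear: ✗, not simply typable
affine: ✗, fails simple typing
relevant: ✗, a type mismatch blocks all five
unrestricted: ✗, the type mismatch rejects it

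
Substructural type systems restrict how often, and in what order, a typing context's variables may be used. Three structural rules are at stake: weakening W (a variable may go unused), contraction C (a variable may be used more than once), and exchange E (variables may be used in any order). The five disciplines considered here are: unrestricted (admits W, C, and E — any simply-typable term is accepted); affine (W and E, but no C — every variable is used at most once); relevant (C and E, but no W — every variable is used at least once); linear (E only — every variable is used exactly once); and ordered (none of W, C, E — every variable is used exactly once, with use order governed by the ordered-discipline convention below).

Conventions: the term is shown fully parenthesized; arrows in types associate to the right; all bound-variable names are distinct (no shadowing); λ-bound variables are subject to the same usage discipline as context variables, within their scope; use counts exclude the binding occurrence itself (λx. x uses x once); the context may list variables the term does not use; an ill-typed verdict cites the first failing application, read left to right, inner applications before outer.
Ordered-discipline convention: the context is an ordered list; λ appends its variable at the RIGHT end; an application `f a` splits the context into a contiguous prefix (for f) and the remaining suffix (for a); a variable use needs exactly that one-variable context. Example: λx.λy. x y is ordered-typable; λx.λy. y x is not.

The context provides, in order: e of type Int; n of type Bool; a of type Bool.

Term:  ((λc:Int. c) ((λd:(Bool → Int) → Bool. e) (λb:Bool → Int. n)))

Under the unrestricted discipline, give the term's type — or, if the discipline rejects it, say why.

term : Int
variable uses: e ×1, n ×1, a ×0, c [bound] ×1, d [bound] ×0, b [bound] ×0
use order (left to right): c, e, n
typing: well-typed at Int
per-discipline verdicts: ordered ✗ · linear ✗ · affine ✓ · relevant ✗ · unrestricted ✓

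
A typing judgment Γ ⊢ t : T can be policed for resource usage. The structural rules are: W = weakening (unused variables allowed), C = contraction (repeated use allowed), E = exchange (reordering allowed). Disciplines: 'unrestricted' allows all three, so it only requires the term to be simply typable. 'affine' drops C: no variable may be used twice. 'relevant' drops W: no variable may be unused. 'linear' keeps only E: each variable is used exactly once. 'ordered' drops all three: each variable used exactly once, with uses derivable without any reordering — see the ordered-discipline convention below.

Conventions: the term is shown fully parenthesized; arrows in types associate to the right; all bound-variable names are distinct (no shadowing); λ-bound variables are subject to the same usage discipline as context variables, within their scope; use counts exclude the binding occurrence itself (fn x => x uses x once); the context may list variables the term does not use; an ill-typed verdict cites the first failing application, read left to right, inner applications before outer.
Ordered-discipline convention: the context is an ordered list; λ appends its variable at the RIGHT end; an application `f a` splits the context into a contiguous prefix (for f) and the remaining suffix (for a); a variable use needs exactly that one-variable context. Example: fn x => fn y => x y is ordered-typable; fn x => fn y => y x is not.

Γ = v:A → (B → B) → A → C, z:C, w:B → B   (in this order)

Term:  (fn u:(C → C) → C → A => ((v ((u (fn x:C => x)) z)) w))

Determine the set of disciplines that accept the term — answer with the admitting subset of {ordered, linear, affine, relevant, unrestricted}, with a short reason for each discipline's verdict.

admitted in: linear, affine, relevant, unrestricted
counts: v: 1, z: 1, w: 1, u (λ-bound): 1, x (λ-bound): 1
uses in reading order: v, u, x, z, w
typing: well-typed at ((C → C) → C → A) → A → C
ordered: ✗, use order v, u, x, z, w needs exchange
linear: ✓, each of v, z, w, u, x used exactly once
affine: ✓, at most one use each (v, z, w, u, x)
relevant: ✓, v, z, w, u, x: all used, weakening unneeded
unrestricted: ✓, type-checks (((C → C) → C → A) → A → C) and nothing is barred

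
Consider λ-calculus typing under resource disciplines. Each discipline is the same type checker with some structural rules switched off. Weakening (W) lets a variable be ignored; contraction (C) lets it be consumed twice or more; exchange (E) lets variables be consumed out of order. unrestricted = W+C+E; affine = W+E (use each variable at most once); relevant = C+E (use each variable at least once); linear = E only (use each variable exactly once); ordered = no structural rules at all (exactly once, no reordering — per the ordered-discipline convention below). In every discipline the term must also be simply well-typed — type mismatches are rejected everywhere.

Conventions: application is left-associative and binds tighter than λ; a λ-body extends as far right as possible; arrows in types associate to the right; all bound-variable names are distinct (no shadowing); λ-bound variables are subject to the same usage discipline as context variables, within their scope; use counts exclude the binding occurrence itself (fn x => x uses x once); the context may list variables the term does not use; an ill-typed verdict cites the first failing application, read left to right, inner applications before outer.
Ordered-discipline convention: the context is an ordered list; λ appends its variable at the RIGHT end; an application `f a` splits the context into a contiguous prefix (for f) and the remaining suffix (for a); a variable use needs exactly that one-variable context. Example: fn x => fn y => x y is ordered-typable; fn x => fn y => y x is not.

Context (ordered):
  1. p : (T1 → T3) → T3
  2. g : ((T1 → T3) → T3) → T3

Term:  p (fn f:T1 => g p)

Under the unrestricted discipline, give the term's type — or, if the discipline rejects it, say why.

term : T3
variable uses: p: 2; g: 1; f (bound): 0
order of uses: p, g, p
typing: well-typed — term : T3
per-discipline verdicts: ordered ✗; linear ✗; affine ✗; relevant ✗; unrestricted ✓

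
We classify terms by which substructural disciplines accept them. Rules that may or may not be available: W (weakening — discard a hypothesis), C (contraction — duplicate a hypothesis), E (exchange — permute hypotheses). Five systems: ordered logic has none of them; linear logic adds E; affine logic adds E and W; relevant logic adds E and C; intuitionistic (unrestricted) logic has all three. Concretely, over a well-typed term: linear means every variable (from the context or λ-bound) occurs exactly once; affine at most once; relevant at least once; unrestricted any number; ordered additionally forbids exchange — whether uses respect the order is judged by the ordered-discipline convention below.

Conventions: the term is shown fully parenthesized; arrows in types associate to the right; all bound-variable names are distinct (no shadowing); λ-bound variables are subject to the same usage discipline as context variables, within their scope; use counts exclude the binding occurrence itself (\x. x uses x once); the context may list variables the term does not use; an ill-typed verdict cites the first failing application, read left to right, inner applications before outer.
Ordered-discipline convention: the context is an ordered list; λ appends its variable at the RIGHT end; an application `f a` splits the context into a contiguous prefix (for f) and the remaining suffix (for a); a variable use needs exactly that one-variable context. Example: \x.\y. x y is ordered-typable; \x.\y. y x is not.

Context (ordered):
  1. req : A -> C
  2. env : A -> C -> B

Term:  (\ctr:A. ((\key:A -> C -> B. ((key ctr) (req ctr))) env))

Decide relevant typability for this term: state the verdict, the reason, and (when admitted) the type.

yes — req, env, ctr, key: all used, weakening unneeded; term : A -> B
counts: req: 1×, env: 1×, ctr [bound]: 2×, key [bound]: 1×
left-to-right use order: key, ctr, req, ctr, env
typing: ✓ — A -> B
across the five disciplines: ordered ✗, linear ✗, affine ✗, relevant ✓, unrestricted ✓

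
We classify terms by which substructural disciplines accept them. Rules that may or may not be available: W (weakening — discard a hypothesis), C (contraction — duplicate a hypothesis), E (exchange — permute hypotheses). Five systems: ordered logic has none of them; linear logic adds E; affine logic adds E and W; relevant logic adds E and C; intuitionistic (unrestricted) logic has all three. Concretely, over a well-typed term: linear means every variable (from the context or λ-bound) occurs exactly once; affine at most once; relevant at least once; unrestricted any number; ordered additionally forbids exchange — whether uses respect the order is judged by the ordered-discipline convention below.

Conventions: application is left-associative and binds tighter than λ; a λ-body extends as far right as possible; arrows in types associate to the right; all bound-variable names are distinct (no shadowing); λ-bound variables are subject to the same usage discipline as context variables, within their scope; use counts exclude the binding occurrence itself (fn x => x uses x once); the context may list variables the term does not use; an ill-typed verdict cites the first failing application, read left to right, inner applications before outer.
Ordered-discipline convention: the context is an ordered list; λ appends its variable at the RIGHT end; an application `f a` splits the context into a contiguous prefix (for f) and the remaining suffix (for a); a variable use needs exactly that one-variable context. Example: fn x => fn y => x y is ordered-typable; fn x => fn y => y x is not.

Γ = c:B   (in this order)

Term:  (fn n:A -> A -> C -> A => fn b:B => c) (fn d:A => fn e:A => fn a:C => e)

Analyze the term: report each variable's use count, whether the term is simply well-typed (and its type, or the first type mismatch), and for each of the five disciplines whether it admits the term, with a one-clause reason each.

usage: c: 1×; n [bound]: 0×; b [bound]: 0×; d [bound]: 0×; e [bound]: 1×; a [bound]: 0×
order of uses: c, e
typing: well-typed — term : B -> B
ordered: ✗ — n, b, d, a left unused
linear: ✗ — n, b, d, a left unused
affine: ✓ — at most one use each (c, n, b, d, e, a)
relevant: ✗ — n, b, d, a left unused
unrestricted: ✓ — type-checks (B -> B) and nothing is barred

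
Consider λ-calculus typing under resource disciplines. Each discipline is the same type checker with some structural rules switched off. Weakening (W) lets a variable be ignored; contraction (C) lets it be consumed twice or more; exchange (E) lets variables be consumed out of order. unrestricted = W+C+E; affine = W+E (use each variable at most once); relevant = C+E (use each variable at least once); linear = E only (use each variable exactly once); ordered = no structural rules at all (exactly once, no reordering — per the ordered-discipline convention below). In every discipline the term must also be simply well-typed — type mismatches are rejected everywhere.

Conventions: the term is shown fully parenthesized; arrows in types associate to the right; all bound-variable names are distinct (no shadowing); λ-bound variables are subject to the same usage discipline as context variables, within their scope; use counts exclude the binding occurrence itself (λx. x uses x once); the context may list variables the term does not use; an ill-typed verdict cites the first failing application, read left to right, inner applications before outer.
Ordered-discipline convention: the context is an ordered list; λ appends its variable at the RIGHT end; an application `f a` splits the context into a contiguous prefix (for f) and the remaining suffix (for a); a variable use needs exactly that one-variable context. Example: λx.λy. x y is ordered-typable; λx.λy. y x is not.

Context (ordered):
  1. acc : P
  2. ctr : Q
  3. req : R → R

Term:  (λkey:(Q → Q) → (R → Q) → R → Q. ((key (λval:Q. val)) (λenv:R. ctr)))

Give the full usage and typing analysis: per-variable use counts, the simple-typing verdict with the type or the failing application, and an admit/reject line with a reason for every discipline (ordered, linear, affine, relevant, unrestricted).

variable uses: acc ×0, ctr ×1, req ×0, key [bound] ×1, val [bound] ×1, env [bound] ×0
use order (left to right): key, val, ctr
typing: well-typed — term : ((Q → Q) → (R → Q) → R → Q) → R → Q
ordered ✗ (needs weakening: acc, req, env unused)
linear ✗ (needs weakening: acc, req, env unused)
affine ✓ (at most one use each (acc, ctr, req, key, val, env))
relevant ✗ (needs weakening: acc, req, env unused)
unrestricted ✓ (well-typed at ((Q → Q) → (R → Q) → R → Q) → R → Q; no restrictions here)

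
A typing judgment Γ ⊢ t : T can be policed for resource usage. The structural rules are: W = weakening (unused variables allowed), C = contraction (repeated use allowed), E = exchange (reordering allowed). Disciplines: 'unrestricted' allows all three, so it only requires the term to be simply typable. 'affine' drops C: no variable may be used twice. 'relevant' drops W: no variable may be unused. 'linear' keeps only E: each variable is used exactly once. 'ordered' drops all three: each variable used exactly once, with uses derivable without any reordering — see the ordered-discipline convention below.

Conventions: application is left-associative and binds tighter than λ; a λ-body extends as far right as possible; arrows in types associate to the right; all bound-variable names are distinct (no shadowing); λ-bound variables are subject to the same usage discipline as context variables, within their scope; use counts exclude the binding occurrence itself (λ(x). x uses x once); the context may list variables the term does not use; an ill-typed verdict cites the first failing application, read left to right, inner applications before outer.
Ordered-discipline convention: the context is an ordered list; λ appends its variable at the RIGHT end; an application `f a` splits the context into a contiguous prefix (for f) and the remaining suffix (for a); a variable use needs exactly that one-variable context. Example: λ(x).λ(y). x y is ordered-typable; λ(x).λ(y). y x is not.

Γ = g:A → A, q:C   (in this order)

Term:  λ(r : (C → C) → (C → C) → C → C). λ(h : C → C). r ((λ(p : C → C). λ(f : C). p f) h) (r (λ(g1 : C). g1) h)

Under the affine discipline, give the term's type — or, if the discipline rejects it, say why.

not well-typed under affine — needs contraction — r ×2, h ×2
variable uses: g: 0×; q: 0×; r (bound): 2×; h (bound): 2×; p (bound): 1×; f (bound): 1×; g1 (bound): 1×
uses in reading order: r, p, f, h, r, g1, h
typing: well-typed at ((C → C) → (C → C) → C → C) → (C → C) → C → C
summary: ordered ✗ · linear ✗ · affine ✗ · relevant ✗ · unrestricted ✓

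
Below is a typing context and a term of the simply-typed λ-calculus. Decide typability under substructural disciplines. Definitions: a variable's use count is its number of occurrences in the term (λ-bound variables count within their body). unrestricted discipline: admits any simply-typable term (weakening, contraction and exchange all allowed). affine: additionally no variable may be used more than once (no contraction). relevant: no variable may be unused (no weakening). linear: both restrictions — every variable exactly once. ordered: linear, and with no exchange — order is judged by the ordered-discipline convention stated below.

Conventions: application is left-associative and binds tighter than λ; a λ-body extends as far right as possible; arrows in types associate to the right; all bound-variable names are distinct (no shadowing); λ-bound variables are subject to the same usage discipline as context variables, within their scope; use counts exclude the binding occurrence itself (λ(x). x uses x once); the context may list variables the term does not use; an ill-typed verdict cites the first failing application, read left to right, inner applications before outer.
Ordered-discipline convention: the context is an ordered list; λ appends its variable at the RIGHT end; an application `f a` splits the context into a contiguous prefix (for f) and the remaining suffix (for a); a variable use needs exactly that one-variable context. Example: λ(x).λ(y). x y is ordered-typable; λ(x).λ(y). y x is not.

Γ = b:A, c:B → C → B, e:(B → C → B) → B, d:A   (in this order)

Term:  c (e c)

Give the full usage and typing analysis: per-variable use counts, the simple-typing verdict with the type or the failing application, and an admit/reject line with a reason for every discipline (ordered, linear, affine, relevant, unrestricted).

use counts: b: 0×; c: 2×; e: 1×; d: 0×
left-to-right use order: c, e, c
typing: well-typed at C → B
ordered ✗ (c ×2 used more than once (contraction); b, d left unused)
linear ✗ (c ×2 used more than once (contraction); b, d left unused)
affine ✗ (c ×2 used more than once (contraction))
relevant ✗ (b, d left unused)
unrestricted ✓ (typability at C → B is all that's needed)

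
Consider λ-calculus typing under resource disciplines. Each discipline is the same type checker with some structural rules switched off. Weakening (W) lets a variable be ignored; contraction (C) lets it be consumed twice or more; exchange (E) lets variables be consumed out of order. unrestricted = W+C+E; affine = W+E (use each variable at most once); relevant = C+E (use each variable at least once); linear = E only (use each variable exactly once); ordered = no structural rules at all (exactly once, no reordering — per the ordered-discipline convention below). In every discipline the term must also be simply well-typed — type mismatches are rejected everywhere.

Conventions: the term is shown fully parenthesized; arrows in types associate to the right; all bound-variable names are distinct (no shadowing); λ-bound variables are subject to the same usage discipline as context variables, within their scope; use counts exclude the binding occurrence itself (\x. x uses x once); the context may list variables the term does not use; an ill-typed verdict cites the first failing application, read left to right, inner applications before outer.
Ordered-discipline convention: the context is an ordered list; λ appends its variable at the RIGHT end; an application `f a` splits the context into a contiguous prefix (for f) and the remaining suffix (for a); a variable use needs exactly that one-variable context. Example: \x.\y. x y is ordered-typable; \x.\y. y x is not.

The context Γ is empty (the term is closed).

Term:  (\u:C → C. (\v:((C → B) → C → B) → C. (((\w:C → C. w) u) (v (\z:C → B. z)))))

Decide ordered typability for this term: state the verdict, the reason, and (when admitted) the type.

yes — u, v, w, z once each; derivable with no W/C/E; term : (C → C) → (((C → B) → C → B) → C) → C
variable uses: u [bound] ×1, v [bound] ×1, w [bound] ×1, z [bound] ×1
uses in reading order: w, u, v, z
typing: the term checks, with type (C → C) → (((C → B) → C → B) → C) → C
summary: ordered ✓ · linear ✓ · affine ✓ · relevant ✓ · unrestricted ✓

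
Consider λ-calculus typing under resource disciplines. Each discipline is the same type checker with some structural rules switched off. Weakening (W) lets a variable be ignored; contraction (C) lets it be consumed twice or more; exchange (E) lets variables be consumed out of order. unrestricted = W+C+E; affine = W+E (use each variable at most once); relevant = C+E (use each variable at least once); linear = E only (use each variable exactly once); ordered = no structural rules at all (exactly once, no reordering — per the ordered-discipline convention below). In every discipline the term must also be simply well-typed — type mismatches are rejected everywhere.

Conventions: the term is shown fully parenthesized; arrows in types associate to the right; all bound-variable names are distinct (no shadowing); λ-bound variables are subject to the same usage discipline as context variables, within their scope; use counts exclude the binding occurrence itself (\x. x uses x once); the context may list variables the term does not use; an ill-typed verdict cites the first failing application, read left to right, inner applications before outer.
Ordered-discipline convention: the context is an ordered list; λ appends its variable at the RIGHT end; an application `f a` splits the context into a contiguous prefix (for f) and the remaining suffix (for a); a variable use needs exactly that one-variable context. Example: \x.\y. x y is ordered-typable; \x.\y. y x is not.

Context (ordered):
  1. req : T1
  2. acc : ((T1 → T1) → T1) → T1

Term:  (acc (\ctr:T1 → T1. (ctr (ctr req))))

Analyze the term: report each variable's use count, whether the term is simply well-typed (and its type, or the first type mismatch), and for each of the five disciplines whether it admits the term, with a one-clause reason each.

variable uses: req ×1, acc ×1, ctr (λ-bound) ×2
uses in reading order: acc, ctr, ctr, req
typing: the term checks, with type T1
ordered: ✗, repeated use of ctr ×2
linear: ✗, repeated use of ctr ×2
affine: ✗, repeated use of ctr ×2
relevant: ✓, none of req, acc, ctr goes unused
unrestricted: ✓, typability at T1 is all that's needed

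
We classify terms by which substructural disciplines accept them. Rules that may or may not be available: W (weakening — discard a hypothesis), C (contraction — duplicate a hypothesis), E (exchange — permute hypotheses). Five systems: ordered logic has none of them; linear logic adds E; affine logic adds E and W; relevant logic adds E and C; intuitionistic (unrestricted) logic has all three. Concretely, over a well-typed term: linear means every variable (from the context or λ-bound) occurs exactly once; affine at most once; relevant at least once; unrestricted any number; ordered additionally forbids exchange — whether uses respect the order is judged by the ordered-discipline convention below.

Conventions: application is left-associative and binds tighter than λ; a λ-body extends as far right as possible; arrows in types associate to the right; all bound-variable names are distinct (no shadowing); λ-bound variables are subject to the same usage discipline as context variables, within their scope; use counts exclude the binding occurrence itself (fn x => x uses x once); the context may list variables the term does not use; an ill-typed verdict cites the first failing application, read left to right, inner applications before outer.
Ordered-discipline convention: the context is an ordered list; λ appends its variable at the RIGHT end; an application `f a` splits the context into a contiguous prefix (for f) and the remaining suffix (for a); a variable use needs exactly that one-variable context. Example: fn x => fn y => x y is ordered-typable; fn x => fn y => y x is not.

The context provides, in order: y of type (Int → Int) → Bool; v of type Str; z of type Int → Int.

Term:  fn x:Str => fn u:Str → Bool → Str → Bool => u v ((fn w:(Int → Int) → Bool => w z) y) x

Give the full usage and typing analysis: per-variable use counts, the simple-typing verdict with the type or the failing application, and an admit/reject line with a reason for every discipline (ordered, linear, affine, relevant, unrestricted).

counts: y ×1, v ×1, z ×1, x [bound] ×1, u [bound] ×1, w [bound] ×1
order of uses: u, v, w, z, y, x
typing: the term checks, with type Str → (Str → Bool → Str → Bool) → Bool
ordered: ✗ — use order u, v, w, z, y, x needs exchange
linear: ✓ — each of y, v, z, x, u, w used exactly once
affine: ✓ — y, v, z, x, u, w: no repeats, contraction unneeded
relevant: ✓ — at least one use each (y, v, z, x, u, w)
unrestricted: ✓ — type-checks (Str → (Str → Bool → Str → Bool) → Bool) and nothing is barred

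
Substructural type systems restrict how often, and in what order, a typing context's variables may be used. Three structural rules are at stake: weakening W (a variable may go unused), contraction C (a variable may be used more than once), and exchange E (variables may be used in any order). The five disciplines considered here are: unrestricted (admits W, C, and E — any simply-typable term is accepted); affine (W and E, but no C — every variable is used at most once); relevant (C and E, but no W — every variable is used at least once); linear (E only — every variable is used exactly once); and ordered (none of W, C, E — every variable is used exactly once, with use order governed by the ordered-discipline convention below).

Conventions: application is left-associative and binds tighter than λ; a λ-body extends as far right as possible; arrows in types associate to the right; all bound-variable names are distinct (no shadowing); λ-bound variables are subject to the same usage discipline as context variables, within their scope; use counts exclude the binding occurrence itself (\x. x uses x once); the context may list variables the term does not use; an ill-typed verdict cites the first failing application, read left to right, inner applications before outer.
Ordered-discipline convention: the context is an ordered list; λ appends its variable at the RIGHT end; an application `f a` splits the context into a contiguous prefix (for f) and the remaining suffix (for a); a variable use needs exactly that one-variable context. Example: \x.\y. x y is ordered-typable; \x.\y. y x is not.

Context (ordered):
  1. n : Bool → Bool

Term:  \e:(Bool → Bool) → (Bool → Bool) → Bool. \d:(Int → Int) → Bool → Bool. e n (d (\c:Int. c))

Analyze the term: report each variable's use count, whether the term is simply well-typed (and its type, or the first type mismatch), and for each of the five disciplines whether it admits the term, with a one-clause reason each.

variable uses: n: 1, e (λ-bound): 1, d (λ-bound): 1, c (λ-bound): 1
left-to-right use order: e, n, d, c
typing: well-typed at ((Bool → Bool) → (Bool → Bool) → Bool) → ((Int → Int) → Bool → Bool) → Bool
ordered ✗ (no contiguous prefix/suffix split fits e, n, d, c)
linear ✓ (exactly-once usage across n, e, d, c)
affine ✓ (at most one use each (n, e, d, c))
relevant ✓ (at least one use each (n, e, d, c))
unrestricted ✓ (type-checks (((Bool → Bool) → (Bool → Bool) → Bool) → ((Int → Int) → Bool → Bool) → Bool) and nothing is barred)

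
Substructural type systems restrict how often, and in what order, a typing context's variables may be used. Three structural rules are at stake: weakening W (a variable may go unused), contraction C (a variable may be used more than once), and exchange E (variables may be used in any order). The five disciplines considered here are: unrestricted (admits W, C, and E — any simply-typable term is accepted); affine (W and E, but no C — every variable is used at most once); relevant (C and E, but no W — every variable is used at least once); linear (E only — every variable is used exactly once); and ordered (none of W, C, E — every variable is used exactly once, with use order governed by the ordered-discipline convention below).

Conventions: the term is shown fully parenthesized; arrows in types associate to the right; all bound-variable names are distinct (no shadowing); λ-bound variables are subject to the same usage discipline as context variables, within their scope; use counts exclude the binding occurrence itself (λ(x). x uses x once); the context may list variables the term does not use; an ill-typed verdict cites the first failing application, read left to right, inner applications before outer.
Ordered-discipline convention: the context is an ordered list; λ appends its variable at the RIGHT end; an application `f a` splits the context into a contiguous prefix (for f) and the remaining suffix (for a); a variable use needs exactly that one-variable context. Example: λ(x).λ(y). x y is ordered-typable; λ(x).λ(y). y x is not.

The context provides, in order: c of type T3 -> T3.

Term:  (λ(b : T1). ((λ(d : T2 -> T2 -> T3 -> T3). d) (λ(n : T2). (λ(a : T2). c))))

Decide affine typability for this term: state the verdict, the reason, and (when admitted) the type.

yes — c, b, d, n, a: no repeats, contraction unneeded; term : T1 -> T2 -> T2 -> T3 -> T3
usage: c: 1, b (bound): 0, d (bound): 1, n (bound): 0, a (bound): 0
left-to-right use order: d, c
typing: well-typed — term : T1 -> T2 -> T2 -> T3 -> T3
all disciplines: ordered ✗; linear ✗; affine ✓; relevant ✗; unrestricted ✓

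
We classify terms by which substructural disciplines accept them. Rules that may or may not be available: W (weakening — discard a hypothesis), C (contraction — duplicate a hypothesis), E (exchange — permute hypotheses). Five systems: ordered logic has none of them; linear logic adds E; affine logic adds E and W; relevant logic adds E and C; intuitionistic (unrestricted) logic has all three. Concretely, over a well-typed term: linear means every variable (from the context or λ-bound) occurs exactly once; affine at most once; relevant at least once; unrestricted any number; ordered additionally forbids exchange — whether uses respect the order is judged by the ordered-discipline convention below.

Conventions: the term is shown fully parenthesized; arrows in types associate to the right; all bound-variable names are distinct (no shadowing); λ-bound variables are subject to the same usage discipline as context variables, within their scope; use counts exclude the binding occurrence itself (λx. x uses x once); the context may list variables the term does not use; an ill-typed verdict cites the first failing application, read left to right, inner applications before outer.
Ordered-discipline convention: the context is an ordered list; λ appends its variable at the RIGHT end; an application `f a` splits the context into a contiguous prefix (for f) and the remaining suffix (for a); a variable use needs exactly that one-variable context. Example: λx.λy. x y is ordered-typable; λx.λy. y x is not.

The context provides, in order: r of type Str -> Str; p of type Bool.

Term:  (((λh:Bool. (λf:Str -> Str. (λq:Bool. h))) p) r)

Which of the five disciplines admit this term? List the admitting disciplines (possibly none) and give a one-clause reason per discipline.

admitted by: affine, unrestricted
variable uses: r=1, p=1, h (bound)=1, f (bound)=0, q (bound)=0
left-to-right use order: h, p, r
typing: ✓ — Bool -> Bool
ordered ✗ (unused: f, q — weakening required)
linear ✗ (unused: f, q — weakening required)
affine ✓ (no duplicate uses among r, p, h, f, q)
relevant ✗ (unused: f, q — weakening required)
unrestricted ✓ (well-typed at Bool -> Bool; no restrictions here)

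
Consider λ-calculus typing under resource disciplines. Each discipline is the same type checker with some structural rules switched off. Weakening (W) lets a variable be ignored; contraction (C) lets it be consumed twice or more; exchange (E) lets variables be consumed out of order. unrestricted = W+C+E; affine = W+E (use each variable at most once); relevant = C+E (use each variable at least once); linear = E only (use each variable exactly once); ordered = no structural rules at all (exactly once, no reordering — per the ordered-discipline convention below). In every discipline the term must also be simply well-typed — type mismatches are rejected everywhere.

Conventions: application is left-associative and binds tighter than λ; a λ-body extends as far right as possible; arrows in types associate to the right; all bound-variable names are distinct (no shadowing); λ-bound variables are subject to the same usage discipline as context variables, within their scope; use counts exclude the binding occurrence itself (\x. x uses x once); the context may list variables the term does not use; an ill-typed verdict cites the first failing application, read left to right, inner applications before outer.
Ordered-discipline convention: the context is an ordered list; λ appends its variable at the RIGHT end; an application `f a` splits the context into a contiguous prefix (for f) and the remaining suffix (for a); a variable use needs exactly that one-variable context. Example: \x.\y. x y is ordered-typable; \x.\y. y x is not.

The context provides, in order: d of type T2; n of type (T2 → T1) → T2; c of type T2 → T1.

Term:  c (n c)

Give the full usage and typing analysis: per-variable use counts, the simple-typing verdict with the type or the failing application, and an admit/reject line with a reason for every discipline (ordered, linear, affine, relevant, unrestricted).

usage: d ×0; n ×1; c ×2
use order (left to right): c, n, c
typing: ✓ — T1
ordered: ✗, needs contraction — c ×2; d left unused
linear: ✗, needs contraction — c ×2; d left unused
affine: ✗, needs contraction — c ×2
relevant: ✗, d left unused
unrestricted: ✓, type-checks (T1) and nothing is barred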